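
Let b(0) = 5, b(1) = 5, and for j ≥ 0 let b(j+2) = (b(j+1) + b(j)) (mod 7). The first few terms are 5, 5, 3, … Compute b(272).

b(0) = 5,  b(1) = 5,  b(2) = 3,  b(3) = 1,  b(4) = 4,  b(5) = 5,  b(6) = 2,  b(7) = 0,  b(8) = 2,  b(9) = 2,  b(10) = 4,  b(11) = 6,  b(12) = 3,  b(13) = 2,  b(14) = 5,  b(15) = 0,  b(16) = 5,  b(17) = 5.
Since (b(16), b(17)) = (b(0), b(1)) = (5, 5) (two consecutive terms determine the rest), the sequence is periodic with period 16.
So b(272) = b(0 + ((272-0) mod 16)) = b(0) = 5.

5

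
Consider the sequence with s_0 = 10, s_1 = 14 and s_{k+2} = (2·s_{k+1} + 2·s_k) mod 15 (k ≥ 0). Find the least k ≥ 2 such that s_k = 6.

5

We have s_0 = 10,  s_1 = 14,  s_2 = 3,  s_3 = 4,  s_4 = 14,  s_5 = 6,  s_6 = 10,  s_7 = 2,  s_8 = 9,  s_9 = 7,  s_{10} = 2,  s_{11} = 3,  s_{12} = 10,  s_{13} = 11,  s_{14} = 12,  s_{15} = 1,  s_{16} = 11,  s_{17} = 9,  s_{18} = 10,  s_{19} = 8,  s_{20} = 6,  s_{21} = 13,  s_{22} = 8,  s_{23} = 12,  s_{24} = 10,  s_{25} = 14.
The sequence repeats with period 24.
The value 6 first appears (with k ≥ 2) at s_5.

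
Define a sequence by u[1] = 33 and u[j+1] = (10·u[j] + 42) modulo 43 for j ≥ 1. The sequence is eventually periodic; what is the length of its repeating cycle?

u[1] = 33,  u[2] = 28,  u[3] = 21,  u[4] = 37,  u[5] = 25,  u[6] = 34,  u[7] = 38,  u[8] = 35,  u[9] = 5,  u[10] = 6,  u[11] = 16,  u[12] = 30,  u[13] = 41,  u[14] = 22,  u[15] = 4,  u[16] = 39,  u[17] = 2,  u[18] = 19,  u[19] = 17,  u[20] = 40,  u[21] = 12,  u[22] = 33.
Since u[22] = u[1] = 33, the sequence is periodic with period 21.

21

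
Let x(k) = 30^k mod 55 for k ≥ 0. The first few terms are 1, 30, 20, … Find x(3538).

5

We have x(0) = 1,  x(1) = 30,  x(2) = 20,  x(3) = 50,  x(4) = 15,  x(5) = 10,  x(6) = 25,  x(7) = 35,  x(8) = 5,  x(9) = 40,  x(10) = 45,  x(11) = 30.
Since x(11) = x(1) = 30, the sequence is eventually periodic: after a pre-period of length 1 it cycles with period 10.
For k ≥ 1, x(k) depends only on (k - 1) mod 10. (3538 - 1) mod 10 = 7, so x(3538) = x(8) = 5.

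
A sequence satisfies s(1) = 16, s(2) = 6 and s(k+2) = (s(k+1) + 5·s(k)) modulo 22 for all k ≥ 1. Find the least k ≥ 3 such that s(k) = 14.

We have s(1) = 16, s(2) = 6, s(3) = 20, s(4) = 6, s(5) = 18, s(6) = 4, s(7) = 6, s(8) = 4, s(9) = 12, s(10) = 10, s(11) = 4, s(12) = 10, s(13) = 8, s(14) = 14, s(15) = 10, s(16) = 14, s(17) = 20, s(18) = 2, s(19) = 14, s(20) = 2, s(21) = 6, s(22) = 16, s(23) = 2, s(24) = 16, s(25) = 4, s(26) = 18, s(27) = 16, s(28) = 18, s(29) = 10, s(30) = 12, s(31) = 18, s(32) = 12, s(33) = 14, s(34) = 8, s(35) = 12, s(36) = 8, s(37) = 2, s(38) = 20, s(39) = 8, s(40) = 20, s(41) = 16, s(42) = 6.
Since (s(41), s(42)) = (s(1), s(2)) = (16, 6) (two consecutive terms determine the rest), the sequence is periodic with period 40.
The value 14 first appears (with k ≥ 3) at s(14).

14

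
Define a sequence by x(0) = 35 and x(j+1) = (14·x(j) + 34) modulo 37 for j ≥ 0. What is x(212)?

Listing terms: x(0) = 35; x(1) = 6; x(2) = 7; x(3) = 21; x(4) = 32; x(5) = 1; x(6) = 11; x(7) = 3; x(8) = 2; x(9) = 25; x(10) = 14; x(11) = 8; x(12) = 35.
Since x(12) = x(0) = 35, the sequence is periodic with period 12.
So x(212) = x(0 + ((212-0) mod 12)) = x(8) = 2.

2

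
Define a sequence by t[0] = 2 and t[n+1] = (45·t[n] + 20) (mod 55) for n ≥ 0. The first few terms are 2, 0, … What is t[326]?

10

t[0] = 2,  t[1] = 0,  t[2] = 20,  t[3] = 40,  t[4] = 5,  t[5] = 25,  t[6] = 45,  t[7] = 10,  t[8] = 30,  t[9] = 50,  t[10] = 15,  t[11] = 35,  t[12] = 0.
Since t[12] = t[1] = 0, the sequence is eventually periodic: after a pre-period of length 1 it cycles with period 11.
For n ≥ 1, t[n] depends only on (n - 1) mod 11. (326 - 1) mod 11 = 6, so t[326] = t[7] = 10.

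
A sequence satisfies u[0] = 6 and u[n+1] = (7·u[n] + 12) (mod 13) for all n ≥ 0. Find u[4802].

We have u[0] = 6; u[1] = 2; u[2] = 0; u[3] = 12; u[4] = 5; u[5] = 8; u[6] = 3; u[7] = 7; u[8] = 9; u[9] = 10; u[10] = 4; u[11] = 1; u[12] = 6.
The sequence repeats with period 12.
So u[4802] = u[0 + ((4802-0) mod 12)] = u[2] = 0.

0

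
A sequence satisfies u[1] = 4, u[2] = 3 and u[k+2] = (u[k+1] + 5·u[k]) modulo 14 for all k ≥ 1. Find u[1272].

We have u[1] = 4,  u[2] = 3,  u[3] = 9,  u[4] = 10,  u[5] = 13,  u[6] = 7,  u[7] = 2,  u[8] = 9,  u[9] = 5,  u[10] = 8,  u[11] = 5,  u[12] = 3,  u[13] = 0,  u[14] = 1,  u[15] = 1,  u[16] = 6,  u[17] = 11,  u[18] = 13,  u[19] = 12,  u[20] = 7,  u[21] = 11,  u[22] = 4,  u[23] = 3.
The sequence repeats with period 21.
So u[1272] = u[1 + ((1272-1) mod 21)] = u[12] = 3.

3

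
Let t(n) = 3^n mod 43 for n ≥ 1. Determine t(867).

Listing terms: t(1) = 3, t(2) = 9, t(3) = 27, t(4) = 38, t(5) = 28, t(6) = 41, t(7) = 37, t(8) = 25, t(9) = 32, t(10) = 10, t(11) = 30, t(12) = 4, t(13) = 12, t(14) = 36, t(15) = 22, t(16) = 23, t(17) = 26, t(18) = 35, t(19) = 19, t(20) = 14, t(21) = 42, t(22) = 40, t(23) = 34, t(24) = 16, t(25) = 5, t(26) = 15, t(27) = 2, t(28) = 6, t(29) = 18, t(30) = 11, t(31) = 33, t(32) = 13, t(33) = 39, t(34) = 31, t(35) = 7, t(36) = 21, t(37) = 20, t(38) = 17, t(39) = 8, t(40) = 24, t(41) = 29, t(42) = 1, t(43) = 3.
The sequence repeats with period 42.
(867 - 1) mod 42 = 26, so t(867) = t(27) = 2.

2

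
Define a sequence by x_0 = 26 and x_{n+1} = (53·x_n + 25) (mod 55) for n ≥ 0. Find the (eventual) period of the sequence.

20

Listing terms: x_0 = 26; x_1 = 28; x_2 = 24; x_3 = 32; x_4 = 16; x_5 = 48; x_6 = 39; x_7 = 2; x_8 = 21; x_9 = 38; x_{10} = 4; x_{11} = 17; x_{12} = 46; x_{13} = 43; x_{14} = 49; x_{15} = 37; x_{16} = 6; x_{17} = 13; x_{18} = 54; x_{19} = 27; x_{20} = 26.
The sequence repeats with period 20.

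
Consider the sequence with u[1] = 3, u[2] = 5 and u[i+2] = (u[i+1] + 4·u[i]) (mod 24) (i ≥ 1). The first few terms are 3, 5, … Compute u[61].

9

u[1] = 3,  u[2] = 5,  u[3] = 17,  u[4] = 13,  u[5] = 9,  u[6] = 13,  u[7] = 1,  u[8] = 5,  u[9] = 9,  u[10] = 5,  u[11] = 17.
Since (u[10], u[11]) = (u[2], u[3]) = (5, 17) (two consecutive terms determine the rest), the sequence is eventually periodic: after a pre-period of length 1 it cycles with period 8.
For i ≥ 2, u[i] depends only on (i - 2) mod 8. (61 - 2) mod 8 = 3, so u[61] = u[5] = 9.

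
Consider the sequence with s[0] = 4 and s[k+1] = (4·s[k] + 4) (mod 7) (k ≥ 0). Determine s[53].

0

Listing terms: s[0] = 4,  s[1] = 6,  s[2] = 0,  s[3] = 4.
The sequence repeats with period 3.
(53 - 0) mod 3 = 2, so s[53] = s[2] = 0.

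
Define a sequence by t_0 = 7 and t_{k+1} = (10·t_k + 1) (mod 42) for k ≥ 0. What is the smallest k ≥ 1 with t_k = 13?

3

We have t_0 = 7,  t_1 = 29,  t_2 = 39,  t_3 = 13,  t_4 = 5,  t_5 = 9,  t_6 = 7.
Since t_6 = t_0 = 7, the sequence is periodic with period 6.
The value 13 first appears (with k ≥ 1) at t_3.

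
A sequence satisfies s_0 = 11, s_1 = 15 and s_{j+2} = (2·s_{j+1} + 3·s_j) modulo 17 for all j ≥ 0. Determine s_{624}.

Listing terms: s_0 = 11, s_1 = 15, s_2 = 12, s_3 = 1, s_4 = 4, s_5 = 11, s_6 = 0, s_7 = 16, s_8 = 15, s_9 = 10, s_{10} = 14, s_{11} = 7, s_{12} = 5, s_{13} = 14, s_{14} = 9, s_{15} = 9, s_{16} = 11, s_{17} = 15.
Since (s_{16}, s_{17}) = (s_0, s_1) = (11, 15) (two consecutive terms determine the rest), the sequence is periodic with period 16.
So s_{624} = s_{0 + ((624-0) mod 16)} = s_0 = 11.

11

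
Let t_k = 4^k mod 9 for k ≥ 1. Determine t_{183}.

We have t_1 = 4,  t_2 = 7,  t_3 = 1,  t_4 = 4.
Since t_4 = t_1 = 4, the sequence is periodic with period 3.
So t_{183} = t_{1 + ((183-1) mod 3)} = t_3 = 1.

1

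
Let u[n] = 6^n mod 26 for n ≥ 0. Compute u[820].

We have u[0] = 1, u[1] = 6, u[2] = 10, u[3] = 8, u[4] = 22, u[5] = 2, u[6] = 12, u[7] = 20, u[8] = 16, u[9] = 18, u[10] = 4, u[11] = 24, u[12] = 14, u[13] = 6.
Since u[13] = u[1] = 6, the sequence is eventually periodic: after a pre-period of length 1 it cycles with period 12.
For n ≥ 1, u[n] depends only on (n - 1) mod 12. (820 - 1) mod 12 = 3, so u[820] = u[4] = 22.

22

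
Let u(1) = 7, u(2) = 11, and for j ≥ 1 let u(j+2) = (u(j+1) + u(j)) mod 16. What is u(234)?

We have u(1) = 7; u(2) = 11; u(3) = 2; u(4) = 13; u(5) = 15; u(6) = 12; u(7) = 11; u(8) = 7; u(9) = 2; u(10) = 9; u(11) = 11; u(12) = 4; u(13) = 15; u(14) = 3; u(15) = 2; u(16) = 5; u(17) = 7; u(18) = 12; u(19) = 3; u(20) = 15; u(21) = 2; u(22) = 1; u(23) = 3; u(24) = 4; u(25) = 7; u(26) = 11.
The sequence repeats with period 24.
(234 - 1) mod 24 = 17, so u(234) = u(18) = 12.

12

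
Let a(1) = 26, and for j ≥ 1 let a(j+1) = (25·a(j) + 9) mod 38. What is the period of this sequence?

18

We have a(1) = 26,  a(2) = 13,  a(3) = 30,  a(4) = 37,  a(5) = 22,  a(6) = 27,  a(7) = 0,  a(8) = 9,  a(9) = 6,  a(10) = 7,  a(11) = 32,  a(12) = 11,  a(13) = 18,  a(14) = 3,  a(15) = 8,  a(16) = 19,  a(17) = 28,  a(18) = 25,  a(19) = 26.
The sequence repeats with period 18.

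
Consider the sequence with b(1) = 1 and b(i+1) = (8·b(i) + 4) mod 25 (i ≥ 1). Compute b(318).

7

Listing terms: b(1) = 1, b(2) = 12, b(3) = 0, b(4) = 4, b(5) = 11, b(6) = 17, b(7) = 15, b(8) = 24, b(9) = 21, b(10) = 22, b(11) = 5, b(12) = 19, b(13) = 6, b(14) = 2, b(15) = 20, b(16) = 14, b(17) = 16, b(18) = 7, b(19) = 10, b(20) = 9, b(21) = 1.
Since b(21) = b(1) = 1, the sequence is periodic with period 20.
So b(318) = b(1 + ((318-1) mod 20)) = b(18) = 7.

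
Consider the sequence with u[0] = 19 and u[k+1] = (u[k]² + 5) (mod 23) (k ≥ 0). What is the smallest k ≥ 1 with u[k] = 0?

7

Listing terms: u[0] = 19; u[1] = 21; u[2] = 9; u[3] = 17; u[4] = 18; u[5] = 7; u[6] = 8; u[7] = 0; u[8] = 5; u[9] = 7.
Since u[9] = u[5] = 7, the sequence is eventually periodic: after a pre-period of length 5 it cycles with period 4.
The value 0 first appears (with k ≥ 1) at u[7].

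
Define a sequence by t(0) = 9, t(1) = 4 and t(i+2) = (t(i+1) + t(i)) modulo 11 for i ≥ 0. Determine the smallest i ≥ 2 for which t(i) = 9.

Computing terms: t(0) = 9; t(1) = 4; t(2) = 2; t(3) = 6; t(4) = 8; t(5) = 3; t(6) = 0; t(7) = 3; t(8) = 3; t(9) = 6; t(10) = 9; t(11) = 4.
The sequence repeats with period 10.
The value 9 next appears (with i ≥ 2) at t(10).

10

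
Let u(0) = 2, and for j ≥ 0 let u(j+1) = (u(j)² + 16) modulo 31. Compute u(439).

23

We have u(0) = 2, u(1) = 20, u(2) = 13, u(3) = 30, u(4) = 17, u(5) = 26, u(6) = 10, u(7) = 23, u(8) = 18, u(9) = 30.
Since u(9) = u(3) = 30, the sequence is eventually periodic: after a pre-period of length 3 it cycles with period 6.
For j ≥ 3, u(j) depends only on (j - 3) mod 6. (439 - 3) mod 6 = 4, so u(439) = u(7) = 23.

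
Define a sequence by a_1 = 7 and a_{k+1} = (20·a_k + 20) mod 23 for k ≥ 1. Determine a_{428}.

Computing terms: a_1 = 7, a_2 = 22, a_3 = 0, a_4 = 20, a_5 = 6, a_6 = 2, a_7 = 14, a_8 = 1, a_9 = 17, a_{10} = 15, a_{11} = 21, a_{12} = 3, a_{13} = 11, a_{14} = 10, a_{15} = 13, a_{16} = 4, a_{17} = 8, a_{18} = 19, a_{19} = 9, a_{20} = 16, a_{21} = 18, a_{22} = 12, a_{23} = 7.
The sequence repeats with period 22.
So a_{428} = a_{1 + ((428-1) mod 22)} = a_{10} = 15.

15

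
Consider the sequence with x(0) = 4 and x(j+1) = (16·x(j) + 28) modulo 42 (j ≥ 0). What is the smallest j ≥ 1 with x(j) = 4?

3

Listing terms: x(0) = 4, x(1) = 8, x(2) = 30, x(3) = 4.
The sequence repeats with period 3.
The value 4 next appears (with j ≥ 1) at x(3).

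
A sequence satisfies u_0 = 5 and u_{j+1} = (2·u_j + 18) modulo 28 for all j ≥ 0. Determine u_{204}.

26

u_0 = 5; u_1 = 0; u_2 = 18; u_3 = 26; u_4 = 14; u_5 = 18.
Since u_5 = u_2 = 18, the sequence is eventually periodic: after a pre-period of length 2 it cycles with period 3.
For j ≥ 2, u_j depends only on (j - 2) mod 3. (204 - 2) mod 3 = 1, so u_{204} = u_3 = 26.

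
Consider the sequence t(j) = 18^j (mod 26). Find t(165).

18

t(1) = 18,  t(2) = 12,  t(3) = 8,  t(4) = 14,  t(5) = 18.
The sequence repeats with period 4.
(165 - 1) mod 4 = 0, so t(165) = t(1) = 18.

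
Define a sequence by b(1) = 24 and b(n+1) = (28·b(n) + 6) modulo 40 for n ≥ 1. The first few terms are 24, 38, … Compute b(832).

6

b(1) = 24,  b(2) = 38,  b(3) = 30,  b(4) = 6,  b(5) = 14,  b(6) = 38.
Since b(6) = b(2) = 38, the sequence is eventually periodic: after a pre-period of length 1 it cycles with period 4.
For n ≥ 2, b(n) depends only on (n - 2) mod 4. (832 - 2) mod 4 = 2, so b(832) = b(4) = 6.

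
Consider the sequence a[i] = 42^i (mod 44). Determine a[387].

4

Listing terms: a[1] = 42; a[2] = 4; a[3] = 36; a[4] = 16; a[5] = 12; a[6] = 20; a[7] = 4.
Since a[7] = a[2] = 4, the sequence is eventually periodic: after a pre-period of length 1 it cycles with period 5.
For i ≥ 2, a[i] depends only on (i - 2) mod 5. (387 - 2) mod 5 = 0, so a[387] = a[2] = 4.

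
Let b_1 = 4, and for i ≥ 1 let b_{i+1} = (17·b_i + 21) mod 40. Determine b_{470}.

Computing terms: b_1 = 4,  b_2 = 9,  b_3 = 14,  b_4 = 19,  b_5 = 24,  b_6 = 29,  b_7 = 34,  b_8 = 39,  b_9 = 4.
The sequence repeats with period 8.
(470 - 1) mod 8 = 5, so b_{470} = b_6 = 29.

29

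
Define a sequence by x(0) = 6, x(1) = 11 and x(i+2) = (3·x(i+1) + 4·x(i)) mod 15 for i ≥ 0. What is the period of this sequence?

x(0) = 6; x(1) = 11; x(2) = 12; x(3) = 5; x(4) = 3; x(5) = 14; x(6) = 9; x(7) = 8; x(8) = 0; x(9) = 2; x(10) = 6; x(11) = 11.
The sequence repeats with period 10.

10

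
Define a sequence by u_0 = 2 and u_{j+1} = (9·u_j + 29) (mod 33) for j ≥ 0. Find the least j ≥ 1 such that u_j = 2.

Listing terms: u_0 = 2, u_1 = 14, u_2 = 23, u_3 = 5, u_4 = 8, u_5 = 2.
Since u_5 = u_0 = 2, the sequence is periodic with period 5.
The value 2 next appears (with j ≥ 1) at u_5.

5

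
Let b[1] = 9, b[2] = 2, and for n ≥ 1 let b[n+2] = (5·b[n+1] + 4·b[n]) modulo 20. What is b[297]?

Computing terms: b[1] = 9; b[2] = 2; b[3] = 6; b[4] = 18; b[5] = 14; b[6] = 2; b[7] = 6.
Since (b[6], b[7]) = (b[2], b[3]) = (2, 6) (two consecutive terms determine the rest), the sequence is eventually periodic: after a pre-period of length 1 it cycles with period 4.
For n ≥ 2, b[n] depends only on (n - 2) mod 4. (297 - 2) mod 4 = 3, so b[297] = b[5] = 14.

14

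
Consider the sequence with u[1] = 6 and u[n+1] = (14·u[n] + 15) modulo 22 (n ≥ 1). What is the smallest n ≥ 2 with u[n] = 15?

u[1] = 6,  u[2] = 11,  u[3] = 15,  u[4] = 5,  u[5] = 19,  u[6] = 17,  u[7] = 11.
Since u[7] = u[2] = 11, the sequence is eventually periodic: after a pre-period of length 1 it cycles with period 5.
The value 15 first appears (with n ≥ 2) at u[3].

3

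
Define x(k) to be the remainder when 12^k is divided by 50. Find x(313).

22

Computing terms: x(1) = 12; x(2) = 44; x(3) = 28; x(4) = 36; x(5) = 32; x(6) = 34; x(7) = 8; x(8) = 46; x(9) = 2; x(10) = 24; x(11) = 38; x(12) = 6; x(13) = 22; x(14) = 14; x(15) = 18; x(16) = 16; x(17) = 42; x(18) = 4; x(19) = 48; x(20) = 26; x(21) = 12.
Since x(21) = x(1) = 12, the sequence is periodic with period 20.
So x(313) = x(1 + ((313-1) mod 20)) = x(13) = 22.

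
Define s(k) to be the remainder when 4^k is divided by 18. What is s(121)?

4

s(1) = 4, s(2) = 16, s(3) = 10, s(4) = 4.
The sequence repeats with period 3.
So s(121) = s(1 + ((121-1) mod 3)) = s(1) = 4.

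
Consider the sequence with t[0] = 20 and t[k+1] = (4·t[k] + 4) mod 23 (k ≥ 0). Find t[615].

Listing terms: t[0] = 20, t[1] = 15, t[2] = 18, t[3] = 7, t[4] = 9, t[5] = 17, t[6] = 3, t[7] = 16, t[8] = 22, t[9] = 0, t[10] = 4, t[11] = 20.
The sequence repeats with period 11.
(615 - 0) mod 11 = 10, so t[615] = t[10] = 4.

4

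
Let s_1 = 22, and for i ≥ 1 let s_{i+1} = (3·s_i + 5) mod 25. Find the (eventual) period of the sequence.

Listing terms: s_1 = 22,  s_2 = 21,  s_3 = 18,  s_4 = 9,  s_5 = 7,  s_6 = 1,  s_7 = 8,  s_8 = 4,  s_9 = 17,  s_{10} = 6,  s_{11} = 23,  s_{12} = 24,  s_{13} = 2,  s_{14} = 11,  s_{15} = 13,  s_{16} = 19,  s_{17} = 12,  s_{18} = 16,  s_{19} = 3,  s_{20} = 14,  s_{21} = 22.
The sequence repeats with period 20.

20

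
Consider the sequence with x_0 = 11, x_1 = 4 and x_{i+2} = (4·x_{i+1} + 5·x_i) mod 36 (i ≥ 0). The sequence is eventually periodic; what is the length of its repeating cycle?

x_0 = 11,  x_1 = 4,  x_2 = 35,  x_3 = 16,  x_4 = 23,  x_5 = 28,  x_6 = 11,  x_7 = 4.
Since (x_6, x_7) = (x_0, x_1) = (11, 4) (two consecutive terms determine the rest), the sequence is periodic with period 6.

6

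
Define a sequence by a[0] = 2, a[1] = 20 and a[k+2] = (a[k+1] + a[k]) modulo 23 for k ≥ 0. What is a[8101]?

20

Computing terms: a[0] = 2, a[1] = 20, a[2] = 22, a[3] = 19, a[4] = 18, a[5] = 14, a[6] = 9, a[7] = 0, a[8] = 9, a[9] = 9, a[10] = 18, a[11] = 4, a[12] = 22, a[13] = 3, a[14] = 2, a[15] = 5, a[16] = 7, a[17] = 12, a[18] = 19, a[19] = 8, a[20] = 4, a[21] = 12, a[22] = 16, a[23] = 5, a[24] = 21, a[25] = 3, a[26] = 1, a[27] = 4, a[28] = 5, a[29] = 9, a[30] = 14, a[31] = 0, a[32] = 14, a[33] = 14, a[34] = 5, a[35] = 19, a[36] = 1, a[37] = 20, a[38] = 21, a[39] = 18, a[40] = 16, a[41] = 11, a[42] = 4, a[43] = 15, a[44] = 19, a[45] = 11, a[46] = 7, a[47] = 18, a[48] = 2, a[49] = 20.
The sequence repeats with period 48.
So a[8101] = a[0 + ((8101-0) mod 48)] = a[37] = 20.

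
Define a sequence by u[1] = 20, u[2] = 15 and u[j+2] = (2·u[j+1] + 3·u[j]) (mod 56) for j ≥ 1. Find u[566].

43

We have u[1] = 20; u[2] = 15; u[3] = 34; u[4] = 1; u[5] = 48; u[6] = 43; u[7] = 6; u[8] = 29; u[9] = 20; u[10] = 15.
The sequence repeats with period 8.
So u[566] = u[1 + ((566-1) mod 8)] = u[6] = 43.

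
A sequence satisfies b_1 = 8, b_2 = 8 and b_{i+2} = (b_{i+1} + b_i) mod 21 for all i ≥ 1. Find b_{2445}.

We have b_1 = 8; b_2 = 8; b_3 = 16; b_4 = 3; b_5 = 19; b_6 = 1; b_7 = 20; b_8 = 0; b_9 = 20; b_{10} = 20; b_{11} = 19; b_{12} = 18; b_{13} = 16; b_{14} = 13; b_{15} = 8; b_{16} = 0; b_{17} = 8; b_{18} = 8.
Since (b_{17}, b_{18}) = (b_1, b_2) = (8, 8) (two consecutive terms determine the rest), the sequence is periodic with period 16.
(2445 - 1) mod 16 = 12, so b_{2445} = b_{13} = 16.

16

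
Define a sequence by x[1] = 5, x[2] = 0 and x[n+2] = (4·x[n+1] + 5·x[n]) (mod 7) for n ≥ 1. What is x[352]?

2

x[1] = 5; x[2] = 0; x[3] = 4; x[4] = 2; x[5] = 0; x[6] = 3; x[7] = 5; x[8] = 0.
Since (x[7], x[8]) = (x[1], x[2]) = (5, 0) (two consecutive terms determine the rest), the sequence is periodic with period 6.
So x[352] = x[1 + ((352-1) mod 6)] = x[4] = 2.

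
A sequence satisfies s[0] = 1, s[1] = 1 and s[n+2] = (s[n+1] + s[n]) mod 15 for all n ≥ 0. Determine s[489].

10

s[0] = 1, s[1] = 1, s[2] = 2, s[3] = 3, s[4] = 5, s[5] = 8, s[6] = 13, s[7] = 6, s[8] = 4, s[9] = 10, s[10] = 14, s[11] = 9, s[12] = 8, s[13] = 2, s[14] = 10, s[15] = 12, s[16] = 7, s[17] = 4, s[18] = 11, s[19] = 0, s[20] = 11, s[21] = 11, s[22] = 7, s[23] = 3, s[24] = 10, s[25] = 13, s[26] = 8, s[27] = 6, s[28] = 14, s[29] = 5, s[30] = 4, s[31] = 9, s[32] = 13, s[33] = 7, s[34] = 5, s[35] = 12, s[36] = 2, s[37] = 14, s[38] = 1, s[39] = 0, s[40] = 1, s[41] = 1.
Since (s[40], s[41]) = (s[0], s[1]) = (1, 1) (two consecutive terms determine the rest), the sequence is periodic with period 40.
(489 - 0) mod 40 = 9, so s[489] = s[9] = 10.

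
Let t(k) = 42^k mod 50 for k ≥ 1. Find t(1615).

18

t(1) = 42, t(2) = 14, t(3) = 38, t(4) = 46, t(5) = 32, t(6) = 44, t(7) = 48, t(8) = 16, t(9) = 22, t(10) = 24, t(11) = 8, t(12) = 36, t(13) = 12, t(14) = 4, t(15) = 18, t(16) = 6, t(17) = 2, t(18) = 34, t(19) = 28, t(20) = 26, t(21) = 42.
The sequence repeats with period 20.
(1615 - 1) mod 20 = 14, so t(1615) = t(15) = 18.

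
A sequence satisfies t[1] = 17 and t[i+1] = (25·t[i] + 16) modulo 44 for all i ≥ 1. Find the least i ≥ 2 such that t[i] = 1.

2

Listing terms: t[1] = 17; t[2] = 1; t[3] = 41; t[4] = 29; t[5] = 37; t[6] = 17.
Since t[6] = t[1] = 17, the sequence is periodic with period 5.
The value 1 first appears (with i ≥ 2) at t[2].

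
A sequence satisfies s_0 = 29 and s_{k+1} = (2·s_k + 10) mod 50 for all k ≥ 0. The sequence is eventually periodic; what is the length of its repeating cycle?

We have s_0 = 29; s_1 = 18; s_2 = 46; s_3 = 2; s_4 = 14; s_5 = 38; s_6 = 36; s_7 = 32; s_8 = 24; s_9 = 8; s_{10} = 26; s_{11} = 12; s_{12} = 34; s_{13} = 28; s_{14} = 16; s_{15} = 42; s_{16} = 44; s_{17} = 48; s_{18} = 6; s_{19} = 22; s_{20} = 4; s_{21} = 18.
Since s_{21} = s_1 = 18, the sequence is eventually periodic: after a pre-period of length 1 it cycles with period 20.

20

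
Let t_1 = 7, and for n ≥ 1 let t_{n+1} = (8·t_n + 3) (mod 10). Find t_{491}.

5

Listing terms: t_1 = 7,  t_2 = 9,  t_3 = 5,  t_4 = 3,  t_5 = 7.
The sequence repeats with period 4.
So t_{491} = t_{1 + ((491-1) mod 4)} = t_3 = 5.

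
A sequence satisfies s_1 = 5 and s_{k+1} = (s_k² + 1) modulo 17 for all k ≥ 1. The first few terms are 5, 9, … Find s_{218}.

9

s_1 = 5; s_2 = 9; s_3 = 14; s_4 = 10; s_5 = 16; s_6 = 2; s_7 = 5.
Since s_7 = s_1 = 5, the sequence is periodic with period 6.
So s_{218} = s_{1 + ((218-1) mod 6)} = s_2 = 9.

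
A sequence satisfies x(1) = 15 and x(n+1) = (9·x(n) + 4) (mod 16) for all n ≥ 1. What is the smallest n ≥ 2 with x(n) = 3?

Listing terms: x(1) = 15,  x(2) = 11,  x(3) = 7,  x(4) = 3,  x(5) = 15.
The sequence repeats with period 4.
The value 3 first appears (with n ≥ 2) at x(4).

4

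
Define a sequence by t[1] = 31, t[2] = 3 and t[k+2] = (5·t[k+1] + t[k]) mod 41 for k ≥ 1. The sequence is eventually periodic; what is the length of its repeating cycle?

28

t[1] = 31; t[2] = 3; t[3] = 5; t[4] = 28; t[5] = 22; t[6] = 15; t[7] = 15; t[8] = 8; t[9] = 14; t[10] = 37; t[11] = 35; t[12] = 7; t[13] = 29; t[14] = 29; t[15] = 10; t[16] = 38; t[17] = 36; t[18] = 13; t[19] = 19; t[20] = 26; t[21] = 26; t[22] = 33; t[23] = 27; t[24] = 4; t[25] = 6; t[26] = 34; t[27] = 12; t[28] = 12; t[29] = 31; t[30] = 3.
The sequence repeats with period 28.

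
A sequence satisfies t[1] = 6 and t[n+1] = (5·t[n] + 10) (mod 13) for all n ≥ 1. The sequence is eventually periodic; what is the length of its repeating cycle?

t[1] = 6; t[2] = 1; t[3] = 2; t[4] = 7; t[5] = 6.
The sequence repeats with period 4.

4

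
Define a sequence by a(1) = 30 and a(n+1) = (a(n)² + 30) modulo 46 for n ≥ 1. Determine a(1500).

Listing terms: a(1) = 30,  a(2) = 10,  a(3) = 38,  a(4) = 2,  a(5) = 34,  a(6) = 36,  a(7) = 38.
Since a(7) = a(3) = 38, the sequence is eventually periodic: after a pre-period of length 2 it cycles with period 4.
For n ≥ 3, a(n) depends only on (n - 3) mod 4. (1500 - 3) mod 4 = 1, so a(1500) = a(4) = 2.

2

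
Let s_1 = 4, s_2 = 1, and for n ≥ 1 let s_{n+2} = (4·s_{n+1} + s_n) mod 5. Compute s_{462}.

1

Listing terms: s_1 = 4, s_2 = 1, s_3 = 3, s_4 = 3, s_5 = 0, s_6 = 3, s_7 = 2, s_8 = 1, s_9 = 1, s_{10} = 0, s_{11} = 1, s_{12} = 4, s_{13} = 2, s_{14} = 2, s_{15} = 0, s_{16} = 2, s_{17} = 3, s_{18} = 4, s_{19} = 4, s_{20} = 0, s_{21} = 4, s_{22} = 1.
The sequence repeats with period 20.
So s_{462} = s_{1 + ((462-1) mod 20)} = s_2 = 1.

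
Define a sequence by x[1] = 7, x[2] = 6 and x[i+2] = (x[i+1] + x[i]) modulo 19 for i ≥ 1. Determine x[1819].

7

We have x[1] = 7; x[2] = 6; x[3] = 13; x[4] = 0; x[5] = 13; x[6] = 13; x[7] = 7; x[8] = 1; x[9] = 8; x[10] = 9; x[11] = 17; x[12] = 7; x[13] = 5; x[14] = 12; x[15] = 17; x[16] = 10; x[17] = 8; x[18] = 18; x[19] = 7; x[20] = 6.
Since (x[19], x[20]) = (x[1], x[2]) = (7, 6) (two consecutive terms determine the rest), the sequence is periodic with period 18.
So x[1819] = x[1 + ((1819-1) mod 18)] = x[1] = 7.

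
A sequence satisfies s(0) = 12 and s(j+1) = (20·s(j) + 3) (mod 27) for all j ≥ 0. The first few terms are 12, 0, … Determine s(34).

21

Listing terms: s(0) = 12, s(1) = 0, s(2) = 3, s(3) = 9, s(4) = 21, s(5) = 18, s(6) = 12.
The sequence repeats with period 6.
So s(34) = s(0 + ((34-0) mod 6)) = s(4) = 21.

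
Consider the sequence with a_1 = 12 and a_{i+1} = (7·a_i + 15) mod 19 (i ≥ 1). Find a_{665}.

4

a_1 = 12; a_2 = 4; a_3 = 5; a_4 = 12.
Since a_4 = a_1 = 12, the sequence is periodic with period 3.
(665 - 1) mod 3 = 1, so a_{665} = a_2 = 4.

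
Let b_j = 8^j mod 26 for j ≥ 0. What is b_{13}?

8

Listing terms: b_0 = 1; b_1 = 8; b_2 = 12; b_3 = 18; b_4 = 14; b_5 = 8.
Since b_5 = b_1 = 8, the sequence is eventually periodic: after a pre-period of length 1 it cycles with period 4.
For j ≥ 1, b_j depends only on (j - 1) mod 4. (13 - 1) mod 4 = 0, so b_{13} = b_1 = 8.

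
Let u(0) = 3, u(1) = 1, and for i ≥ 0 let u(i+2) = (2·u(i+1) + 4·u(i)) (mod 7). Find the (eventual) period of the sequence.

48

We have u(0) = 3,  u(1) = 1,  u(2) = 0,  u(3) = 4,  u(4) = 1,  u(5) = 4,  u(6) = 5,  u(7) = 5,  u(8) = 2,  u(9) = 3,  u(10) = 0,  u(11) = 5,  u(12) = 3,  u(13) = 5,  u(14) = 1,  u(15) = 1,  u(16) = 6,  u(17) = 2,  u(18) = 0,  u(19) = 1,  u(20) = 2,  u(21) = 1,  u(22) = 3,  u(23) = 3,  u(24) = 4,  u(25) = 6,  u(26) = 0,  u(27) = 3,  u(28) = 6,  u(29) = 3,  u(30) = 2,  u(31) = 2,  u(32) = 5,  u(33) = 4,  u(34) = 0,  u(35) = 2,  u(36) = 4,  u(37) = 2,  u(38) = 6,  u(39) = 6,  u(40) = 1,  u(41) = 5,  u(42) = 0,  u(43) = 6,  u(44) = 5,  u(45) = 6,  u(46) = 4,  u(47) = 4,  u(48) = 3,  u(49) = 1.
The sequence repeats with period 48.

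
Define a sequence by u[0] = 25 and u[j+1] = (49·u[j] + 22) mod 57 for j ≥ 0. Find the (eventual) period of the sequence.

We have u[0] = 25, u[1] = 50, u[2] = 21, u[3] = 25.
The sequence repeats with period 3.

3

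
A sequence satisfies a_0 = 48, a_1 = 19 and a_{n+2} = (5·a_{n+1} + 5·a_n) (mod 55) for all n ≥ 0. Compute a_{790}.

15

We have a_0 = 48, a_1 = 19, a_2 = 5, a_3 = 10, a_4 = 20, a_5 = 40, a_6 = 25, a_7 = 50, a_8 = 45, a_9 = 35, a_{10} = 15, a_{11} = 30, a_{12} = 5, a_{13} = 10.
Since (a_{12}, a_{13}) = (a_2, a_3) = (5, 10) (two consecutive terms determine the rest), the sequence is eventually periodic: after a pre-period of length 2 it cycles with period 10.
For n ≥ 2, a_n depends only on (n - 2) mod 10. (790 - 2) mod 10 = 8, so a_{790} = a_{10} = 15.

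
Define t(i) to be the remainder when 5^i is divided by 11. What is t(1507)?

t(1) = 5,  t(2) = 3,  t(3) = 4,  t(4) = 9,  t(5) = 1,  t(6) = 5.
Since t(6) = t(1) = 5, the sequence is periodic with period 5.
(1507 - 1) mod 5 = 1, so t(1507) = t(2) = 3.

3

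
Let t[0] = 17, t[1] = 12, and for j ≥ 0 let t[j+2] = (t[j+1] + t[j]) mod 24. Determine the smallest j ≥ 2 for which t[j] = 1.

12

Computing terms: t[0] = 17; t[1] = 12; t[2] = 5; t[3] = 17; t[4] = 22; t[5] = 15; t[6] = 13; t[7] = 4; t[8] = 17; t[9] = 21; t[10] = 14; t[11] = 11; t[12] = 1; t[13] = 12; t[14] = 13; t[15] = 1; t[16] = 14; t[17] = 15; t[18] = 5; t[19] = 20; t[20] = 1; t[21] = 21; t[22] = 22; t[23] = 19; t[24] = 17; t[25] = 12.
Since (t[24], t[25]) = (t[0], t[1]) = (17, 12) (two consecutive terms determine the rest), the sequence is periodic with period 24.
The value 1 first appears (with j ≥ 2) at t[12].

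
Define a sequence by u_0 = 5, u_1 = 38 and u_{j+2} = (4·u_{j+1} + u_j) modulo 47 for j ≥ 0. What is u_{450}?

u_0 = 5,  u_1 = 38,  u_2 = 16,  u_3 = 8,  u_4 = 1,  u_5 = 12,  u_6 = 2,  u_7 = 20,  u_8 = 35,  u_9 = 19,  u_{10} = 17,  u_{11} = 40,  u_{12} = 36,  u_{13} = 43,  u_{14} = 20,  u_{15} = 29,  u_{16} = 42,  u_{17} = 9,  u_{18} = 31,  u_{19} = 39,  u_{20} = 46,  u_{21} = 35,  u_{22} = 45,  u_{23} = 27,  u_{24} = 12,  u_{25} = 28,  u_{26} = 30,  u_{27} = 7,  u_{28} = 11,  u_{29} = 4,  u_{30} = 27,  u_{31} = 18,  u_{32} = 5,  u_{33} = 38.
Since (u_{32}, u_{33}) = (u_0, u_1) = (5, 38) (two consecutive terms determine the rest), the sequence is periodic with period 32.
So u_{450} = u_{0 + ((450-0) mod 32)} = u_2 = 16.

16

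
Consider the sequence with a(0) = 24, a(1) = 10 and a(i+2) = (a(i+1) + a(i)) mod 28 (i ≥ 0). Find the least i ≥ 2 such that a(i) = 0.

15

We have a(0) = 24, a(1) = 10, a(2) = 6, a(3) = 16, a(4) = 22, a(5) = 10, a(6) = 4, a(7) = 14, a(8) = 18, a(9) = 4, a(10) = 22, a(11) = 26, a(12) = 20, a(13) = 18, a(14) = 10, a(15) = 0, a(16) = 10, a(17) = 10, a(18) = 20, a(19) = 2, a(20) = 22, a(21) = 24, a(22) = 18, a(23) = 14, a(24) = 4, a(25) = 18, a(26) = 22, a(27) = 12, a(28) = 6, a(29) = 18, a(30) = 24, a(31) = 14, a(32) = 10, a(33) = 24, a(34) = 6, a(35) = 2, a(36) = 8, a(37) = 10, a(38) = 18, a(39) = 0, a(40) = 18, a(41) = 18, a(42) = 8, a(43) = 26, a(44) = 6, a(45) = 4, a(46) = 10, a(47) = 14, a(48) = 24, a(49) = 10.
Since (a(48), a(49)) = (a(0), a(1)) = (24, 10) (two consecutive terms determine the rest), the sequence is periodic with period 48.
The value 0 first appears (with i ≥ 2) at a(15).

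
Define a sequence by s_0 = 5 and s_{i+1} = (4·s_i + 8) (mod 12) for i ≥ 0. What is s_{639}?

Computing terms: s_0 = 5,  s_1 = 4,  s_2 = 0,  s_3 = 8,  s_4 = 4.
Since s_4 = s_1 = 4, the sequence is eventually periodic: after a pre-period of length 1 it cycles with period 3.
For i ≥ 1, s_i depends only on (i - 1) mod 3. (639 - 1) mod 3 = 2, so s_{639} = s_3 = 8.

8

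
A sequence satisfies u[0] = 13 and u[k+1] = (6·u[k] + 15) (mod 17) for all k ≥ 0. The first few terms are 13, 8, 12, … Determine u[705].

u[0] = 13, u[1] = 8, u[2] = 12, u[3] = 2, u[4] = 10, u[5] = 7, u[6] = 6, u[7] = 0, u[8] = 15, u[9] = 3, u[10] = 16, u[11] = 9, u[12] = 1, u[13] = 4, u[14] = 5, u[15] = 11, u[16] = 13.
Since u[16] = u[0] = 13, the sequence is periodic with period 16.
(705 - 0) mod 16 = 1, so u[705] = u[1] = 8.

8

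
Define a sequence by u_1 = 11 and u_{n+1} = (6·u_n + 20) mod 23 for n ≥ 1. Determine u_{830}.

u_1 = 11; u_2 = 17; u_3 = 7; u_4 = 16; u_5 = 1; u_6 = 3; u_7 = 15; u_8 = 18; u_9 = 13; u_{10} = 6; u_{11} = 10; u_{12} = 11.
Since u_{12} = u_1 = 11, the sequence is periodic with period 11.
(830 - 1) mod 11 = 4, so u_{830} = u_5 = 1.

1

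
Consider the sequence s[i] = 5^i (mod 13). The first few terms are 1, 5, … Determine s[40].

We have s[0] = 1; s[1] = 5; s[2] = 12; s[3] = 8; s[4] = 1.
Since s[4] = s[0] = 1, the sequence is periodic with period 4.
(40 - 0) mod 4 = 0, so s[40] = s[0] = 1.

1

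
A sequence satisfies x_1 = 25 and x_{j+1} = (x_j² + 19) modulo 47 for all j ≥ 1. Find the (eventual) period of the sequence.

5

Listing terms: x_1 = 25,  x_2 = 33,  x_3 = 27,  x_4 = 43,  x_5 = 35,  x_6 = 22,  x_7 = 33.
Since x_7 = x_2 = 33, the sequence is eventually periodic: after a pre-period of length 1 it cycles with period 5.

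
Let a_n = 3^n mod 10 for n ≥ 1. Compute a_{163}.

We have a_1 = 3; a_2 = 9; a_3 = 7; a_4 = 1; a_5 = 3.
Since a_5 = a_1 = 3, the sequence is periodic with period 4.
So a_{163} = a_{1 + ((163-1) mod 4)} = a_3 = 7.

7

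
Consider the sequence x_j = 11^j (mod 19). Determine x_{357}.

1

x_1 = 11,  x_2 = 7,  x_3 = 1,  x_4 = 11.
The sequence repeats with period 3.
So x_{357} = x_{1 + ((357-1) mod 3)} = x_3 = 1.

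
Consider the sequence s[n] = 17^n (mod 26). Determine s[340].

Computing terms: s[0] = 1, s[1] = 17, s[2] = 3, s[3] = 25, s[4] = 9, s[5] = 23, s[6] = 1.
Since s[6] = s[0] = 1, the sequence is periodic with period 6.
(340 - 0) mod 6 = 4, so s[340] = s[4] = 9.

9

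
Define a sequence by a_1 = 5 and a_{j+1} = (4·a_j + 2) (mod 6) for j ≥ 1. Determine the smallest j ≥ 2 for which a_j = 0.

a_1 = 5, a_2 = 4, a_3 = 0, a_4 = 2, a_5 = 4.
Since a_5 = a_2 = 4, the sequence is eventually periodic: after a pre-period of length 1 it cycles with period 3.
The value 0 first appears (with j ≥ 2) at a_3.

3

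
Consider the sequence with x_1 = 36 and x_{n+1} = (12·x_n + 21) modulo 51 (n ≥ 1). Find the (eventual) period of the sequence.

Listing terms: x_1 = 36, x_2 = 45, x_3 = 0, x_4 = 21, x_5 = 18, x_6 = 33, x_7 = 9, x_8 = 27, x_9 = 39, x_{10} = 30, x_{11} = 24, x_{12} = 3, x_{13} = 6, x_{14} = 42, x_{15} = 15, x_{16} = 48, x_{17} = 36.
The sequence repeats with period 16.

16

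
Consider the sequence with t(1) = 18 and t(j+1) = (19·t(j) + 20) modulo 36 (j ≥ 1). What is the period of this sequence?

9

Listing terms: t(1) = 18; t(2) = 2; t(3) = 22; t(4) = 6; t(5) = 26; t(6) = 10; t(7) = 30; t(8) = 14; t(9) = 34; t(10) = 18.
The sequence repeats with period 9.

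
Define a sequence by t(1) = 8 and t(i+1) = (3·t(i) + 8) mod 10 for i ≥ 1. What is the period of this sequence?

4

Listing terms: t(1) = 8; t(2) = 2; t(3) = 4; t(4) = 0; t(5) = 8.
The sequence repeats with period 4.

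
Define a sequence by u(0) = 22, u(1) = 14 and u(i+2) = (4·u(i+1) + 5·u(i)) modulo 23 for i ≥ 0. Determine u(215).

u(0) = 22; u(1) = 14; u(2) = 5; u(3) = 21; u(4) = 17; u(5) = 12; u(6) = 18; u(7) = 17; u(8) = 20; u(9) = 4; u(10) = 1; u(11) = 1; u(12) = 9; u(13) = 18; u(14) = 2; u(15) = 6; u(16) = 11; u(17) = 5; u(18) = 6; u(19) = 3; u(20) = 19; u(21) = 22; u(22) = 22; u(23) = 14.
Since (u(22), u(23)) = (u(0), u(1)) = (22, 14) (two consecutive terms determine the rest), the sequence is periodic with period 22.
(215 - 0) mod 22 = 17, so u(215) = u(17) = 5.

5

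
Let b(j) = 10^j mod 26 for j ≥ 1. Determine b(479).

We have b(1) = 10, b(2) = 22, b(3) = 12, b(4) = 16, b(5) = 4, b(6) = 14, b(7) = 10.
Since b(7) = b(1) = 10, the sequence is periodic with period 6.
(479 - 1) mod 6 = 4, so b(479) = b(5) = 4.

4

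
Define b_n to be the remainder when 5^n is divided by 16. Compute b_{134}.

9

Computing terms: b_1 = 5,  b_2 = 9,  b_3 = 13,  b_4 = 1,  b_5 = 5.
Since b_5 = b_1 = 5, the sequence is periodic with period 4.
So b_{134} = b_{1 + ((134-1) mod 4)} = b_2 = 9.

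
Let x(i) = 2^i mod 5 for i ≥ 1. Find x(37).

Computing terms: x(1) = 2,  x(2) = 4,  x(3) = 3,  x(4) = 1,  x(5) = 2.
The sequence repeats with period 4.
So x(37) = x(1 + ((37-1) mod 4)) = x(1) = 2.

2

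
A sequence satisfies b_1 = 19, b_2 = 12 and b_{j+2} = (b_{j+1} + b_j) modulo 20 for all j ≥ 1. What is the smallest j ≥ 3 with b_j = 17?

b_1 = 19,  b_2 = 12,  b_3 = 11,  b_4 = 3,  b_5 = 14,  b_6 = 17,  b_7 = 11,  b_8 = 8,  b_9 = 19,  b_{10} = 7,  b_{11} = 6,  b_{12} = 13,  b_{13} = 19,  b_{14} = 12.
The sequence repeats with period 12.
The value 17 first appears (with j ≥ 3) at b_6.

6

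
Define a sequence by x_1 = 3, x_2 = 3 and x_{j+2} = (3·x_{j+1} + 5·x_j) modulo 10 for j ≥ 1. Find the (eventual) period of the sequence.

Computing terms: x_1 = 3,  x_2 = 3,  x_3 = 4,  x_4 = 7,  x_5 = 1,  x_6 = 8,  x_7 = 9,  x_8 = 7,  x_9 = 6,  x_{10} = 3,  x_{11} = 9,  x_{12} = 2,  x_{13} = 1,  x_{14} = 3,  x_{15} = 4.
Since (x_{14}, x_{15}) = (x_2, x_3) = (3, 4) (two consecutive terms determine the rest), the sequence is eventually periodic: after a pre-period of length 1 it cycles with period 12.

12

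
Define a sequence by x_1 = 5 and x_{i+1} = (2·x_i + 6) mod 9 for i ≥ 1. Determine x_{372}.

x_1 = 5, x_2 = 7, x_3 = 2, x_4 = 1, x_5 = 8, x_6 = 4, x_7 = 5.
Since x_7 = x_1 = 5, the sequence is periodic with period 6.
So x_{372} = x_{1 + ((372-1) mod 6)} = x_6 = 4.

4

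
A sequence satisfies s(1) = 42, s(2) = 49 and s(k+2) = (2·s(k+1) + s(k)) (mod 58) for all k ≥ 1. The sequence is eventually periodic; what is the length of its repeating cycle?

20

s(1) = 42; s(2) = 49; s(3) = 24; s(4) = 39; s(5) = 44; s(6) = 11; s(7) = 8; s(8) = 27; s(9) = 4; s(10) = 35; s(11) = 16; s(12) = 9; s(13) = 34; s(14) = 19; s(15) = 14; s(16) = 47; s(17) = 50; s(18) = 31; s(19) = 54; s(20) = 23; s(21) = 42; s(22) = 49.
The sequence repeats with period 20.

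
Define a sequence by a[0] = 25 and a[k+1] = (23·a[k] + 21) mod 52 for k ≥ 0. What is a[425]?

a[0] = 25, a[1] = 24, a[2] = 1, a[3] = 44, a[4] = 45, a[5] = 16, a[6] = 25.
The sequence repeats with period 6.
So a[425] = a[0 + ((425-0) mod 6)] = a[5] = 16.

16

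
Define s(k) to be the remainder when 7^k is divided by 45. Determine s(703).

Computing terms: s(1) = 7; s(2) = 4; s(3) = 28; s(4) = 16; s(5) = 22; s(6) = 19; s(7) = 43; s(8) = 31; s(9) = 37; s(10) = 34; s(11) = 13; s(12) = 1; s(13) = 7.
Since s(13) = s(1) = 7, the sequence is periodic with period 12.
So s(703) = s(1 + ((703-1) mod 12)) = s(7) = 43.

43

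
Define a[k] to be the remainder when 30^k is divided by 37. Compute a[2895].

11

Computing terms: a[0] = 1, a[1] = 30, a[2] = 12, a[3] = 27, a[4] = 33, a[5] = 28, a[6] = 26, a[7] = 3, a[8] = 16, a[9] = 36, a[10] = 7, a[11] = 25, a[12] = 10, a[13] = 4, a[14] = 9, a[15] = 11, a[16] = 34, a[17] = 21, a[18] = 1.
Since a[18] = a[0] = 1, the sequence is periodic with period 18.
(2895 - 0) mod 18 = 15, so a[2895] = a[15] = 11.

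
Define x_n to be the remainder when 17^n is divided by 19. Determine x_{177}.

x_1 = 17, x_2 = 4, x_3 = 11, x_4 = 16, x_5 = 6, x_6 = 7, x_7 = 5, x_8 = 9, x_9 = 1, x_{10} = 17.
The sequence repeats with period 9.
So x_{177} = x_{1 + ((177-1) mod 9)} = x_6 = 7.

7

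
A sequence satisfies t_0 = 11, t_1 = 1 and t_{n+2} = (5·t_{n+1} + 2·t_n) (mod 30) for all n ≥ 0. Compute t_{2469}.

t_0 = 11, t_1 = 1, t_2 = 27, t_3 = 17, t_4 = 19, t_5 = 9, t_6 = 23, t_7 = 13, t_8 = 21, t_9 = 11, t_{10} = 7, t_{11} = 27, t_{12} = 29, t_{13} = 19, t_{14} = 3, t_{15} = 23, t_{16} = 1, t_{17} = 21, t_{18} = 17, t_{19} = 7, t_{20} = 9, t_{21} = 29, t_{22} = 13, t_{23} = 3, t_{24} = 11, t_{25} = 1.
Since (t_{24}, t_{25}) = (t_0, t_1) = (11, 1) (two consecutive terms determine the rest), the sequence is periodic with period 24.
(2469 - 0) mod 24 = 21, so t_{2469} = t_{21} = 29.

29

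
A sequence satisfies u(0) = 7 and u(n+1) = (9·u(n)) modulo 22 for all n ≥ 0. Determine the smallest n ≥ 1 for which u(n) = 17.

2

We have u(0) = 7; u(1) = 19; u(2) = 17; u(3) = 21; u(4) = 13; u(5) = 7.
The sequence repeats with period 5.
The value 17 first appears (with n ≥ 1) at u(2).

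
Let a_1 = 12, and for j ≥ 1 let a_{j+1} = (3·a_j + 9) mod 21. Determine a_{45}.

18

We have a_1 = 12; a_2 = 3; a_3 = 18; a_4 = 0; a_5 = 9; a_6 = 15; a_7 = 12.
Since a_7 = a_1 = 12, the sequence is periodic with period 6.
So a_{45} = a_{1 + ((45-1) mod 6)} = a_3 = 18.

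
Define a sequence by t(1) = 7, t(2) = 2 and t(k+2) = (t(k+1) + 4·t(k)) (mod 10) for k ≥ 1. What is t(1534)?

8

t(1) = 7, t(2) = 2, t(3) = 0, t(4) = 8, t(5) = 8, t(6) = 0, t(7) = 2, t(8) = 2, t(9) = 0.
Since (t(8), t(9)) = (t(2), t(3)) = (2, 0) (two consecutive terms determine the rest), the sequence is eventually periodic: after a pre-period of length 1 it cycles with period 6.
For k ≥ 2, t(k) depends only on (k - 2) mod 6. (1534 - 2) mod 6 = 2, so t(1534) = t(4) = 8.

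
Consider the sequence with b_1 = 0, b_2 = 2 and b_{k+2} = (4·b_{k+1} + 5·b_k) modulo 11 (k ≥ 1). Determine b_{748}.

5

b_1 = 0, b_2 = 2, b_3 = 8, b_4 = 9, b_5 = 10, b_6 = 8, b_7 = 5, b_8 = 5, b_9 = 1, b_{10} = 7, b_{11} = 0, b_{12} = 2.
The sequence repeats with period 10.
So b_{748} = b_{1 + ((748-1) mod 10)} = b_8 = 5.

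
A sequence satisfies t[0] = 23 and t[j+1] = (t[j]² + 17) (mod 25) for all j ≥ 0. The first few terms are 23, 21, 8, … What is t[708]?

3

Computing terms: t[0] = 23; t[1] = 21; t[2] = 8; t[3] = 6; t[4] = 3; t[5] = 1; t[6] = 18; t[7] = 16; t[8] = 23.
The sequence repeats with period 8.
So t[708] = t[0 + ((708-0) mod 8)] = t[4] = 3.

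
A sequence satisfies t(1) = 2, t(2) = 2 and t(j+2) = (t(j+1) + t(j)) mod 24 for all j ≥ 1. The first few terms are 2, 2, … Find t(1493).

10

Listing terms: t(1) = 2; t(2) = 2; t(3) = 4; t(4) = 6; t(5) = 10; t(6) = 16; t(7) = 2; t(8) = 18; t(9) = 20; t(10) = 14; t(11) = 10; t(12) = 0; t(13) = 10; t(14) = 10; t(15) = 20; t(16) = 6; t(17) = 2; t(18) = 8; t(19) = 10; t(20) = 18; t(21) = 4; t(22) = 22; t(23) = 2; t(24) = 0; t(25) = 2; t(26) = 2.
The sequence repeats with period 24.
So t(1493) = t(1 + ((1493-1) mod 24)) = t(5) = 10.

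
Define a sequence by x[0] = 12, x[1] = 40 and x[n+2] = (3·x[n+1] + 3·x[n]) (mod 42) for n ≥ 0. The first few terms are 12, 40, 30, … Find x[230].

36

x[0] = 12; x[1] = 40; x[2] = 30; x[3] = 0; x[4] = 6; x[5] = 18; x[6] = 30; x[7] = 18; x[8] = 18; x[9] = 24; x[10] = 0; x[11] = 30; x[12] = 6; x[13] = 24; x[14] = 6; x[15] = 6; x[16] = 36; x[17] = 0; x[18] = 24; x[19] = 30; x[20] = 36; x[21] = 30; x[22] = 30; x[23] = 12; x[24] = 0; x[25] = 36; x[26] = 24; x[27] = 12; x[28] = 24; x[29] = 24; x[30] = 18; x[31] = 0; x[32] = 12; x[33] = 36; x[34] = 18; x[35] = 36; x[36] = 36; x[37] = 6; x[38] = 0; x[39] = 18; x[40] = 12; x[41] = 6; x[42] = 12; x[43] = 12; x[44] = 30; x[45] = 0.
Since (x[44], x[45]) = (x[2], x[3]) = (30, 0) (two consecutive terms determine the rest), the sequence is eventually periodic: after a pre-period of length 2 it cycles with period 42.
For n ≥ 2, x[n] depends only on (n - 2) mod 42. (230 - 2) mod 42 = 18, so x[230] = x[20] = 36.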